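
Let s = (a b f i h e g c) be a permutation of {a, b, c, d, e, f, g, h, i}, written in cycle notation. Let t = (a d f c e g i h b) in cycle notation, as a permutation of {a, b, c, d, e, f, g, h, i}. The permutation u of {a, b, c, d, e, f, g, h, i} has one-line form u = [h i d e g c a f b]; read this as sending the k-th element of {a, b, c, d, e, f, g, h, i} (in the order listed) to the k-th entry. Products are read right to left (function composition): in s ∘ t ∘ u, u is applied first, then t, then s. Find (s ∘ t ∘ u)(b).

(s ∘ t ∘ u)(b) = s(t(u(b))). u(b) = i, then t(i) = h, then s(h) = e, so the result is e.

e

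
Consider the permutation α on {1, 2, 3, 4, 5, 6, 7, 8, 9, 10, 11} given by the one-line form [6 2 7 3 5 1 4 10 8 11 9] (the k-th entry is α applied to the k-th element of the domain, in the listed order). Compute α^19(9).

11

Tracing 9 → 8 → … returns to 9 after 4 steps, so 9 lies in a 4-cycle (8 10 11 9).
On a 4-cycle, α^4 is the identity, so α^19 = α^3 there (19 ≡ 3 mod 4).
Advancing 3 steps from 9: 9 → 8 → 10 → 11.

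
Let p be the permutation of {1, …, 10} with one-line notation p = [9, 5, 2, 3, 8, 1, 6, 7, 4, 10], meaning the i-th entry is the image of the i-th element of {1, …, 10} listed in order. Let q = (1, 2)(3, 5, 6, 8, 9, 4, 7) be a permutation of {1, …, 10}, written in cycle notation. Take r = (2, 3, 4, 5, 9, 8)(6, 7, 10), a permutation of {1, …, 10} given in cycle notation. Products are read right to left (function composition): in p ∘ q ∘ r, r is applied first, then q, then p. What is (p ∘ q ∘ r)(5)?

Chase 5: r(5) = 9; q(9) = 4; p(4) = 3. Hence (p ∘ q ∘ r)(5) = 3.

3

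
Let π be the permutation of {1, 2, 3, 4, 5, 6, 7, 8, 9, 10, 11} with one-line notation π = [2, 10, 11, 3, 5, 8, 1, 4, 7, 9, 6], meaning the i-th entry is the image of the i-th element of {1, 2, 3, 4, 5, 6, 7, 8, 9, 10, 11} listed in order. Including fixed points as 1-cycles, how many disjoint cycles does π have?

The cycle decomposition is (1 2 10 9 7)(3 11 6 8 4)(5), which has 3 cycles (counting 1-cycles).

3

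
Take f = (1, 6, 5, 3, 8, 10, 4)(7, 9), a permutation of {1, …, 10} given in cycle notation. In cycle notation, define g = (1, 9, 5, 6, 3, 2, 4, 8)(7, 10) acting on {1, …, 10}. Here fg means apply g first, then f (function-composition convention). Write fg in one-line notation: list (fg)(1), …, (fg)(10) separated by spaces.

7 1 2 10 5 8 4 6 3 9

Chase each element through g then f: 1 → 9 → 7; 2 → 4 → 1; 3 → 2 → 2; 4 → 8 → 10; 5 → 6 → 5; 6 → 3 → 8; 7 → 10 → 4; 8 → 1 → 6; 9 → 5 → 3; 10 → 7 → 9.
Collecting the images, fg = [7 1 2 10 5 8 4 6 3 9].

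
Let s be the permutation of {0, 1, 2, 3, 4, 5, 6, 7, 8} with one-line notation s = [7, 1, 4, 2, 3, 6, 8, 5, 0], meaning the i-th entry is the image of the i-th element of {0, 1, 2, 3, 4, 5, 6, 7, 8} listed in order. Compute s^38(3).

4

Tracing 3 → 2 → … returns to 3 after 3 steps, so 3 lies in a 3-cycle (2, 4, 3).
On a 3-cycle, s^3 is the identity, so s^38 = s^2 there (38 ≡ 2 mod 3).
Stepping 2 places around the cycle: 3 → 2 → 4.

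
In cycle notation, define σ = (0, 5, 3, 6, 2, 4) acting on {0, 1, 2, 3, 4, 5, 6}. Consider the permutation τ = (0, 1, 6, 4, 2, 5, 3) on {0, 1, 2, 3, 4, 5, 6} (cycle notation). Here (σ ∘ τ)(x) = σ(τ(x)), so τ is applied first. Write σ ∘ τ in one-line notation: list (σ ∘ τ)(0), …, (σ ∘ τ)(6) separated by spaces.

1 2 3 5 4 6 0

(σ ∘ τ)(x) = σ(τ(x)). Computing each image: σ(τ(0)) = σ(1) = 1, σ(τ(1)) = σ(6) = 2, σ(τ(2)) = σ(5) = 3, σ(τ(3)) = σ(0) = 5, σ(τ(4)) = σ(2) = 4, σ(τ(5)) = σ(3) = 6, σ(τ(6)) = σ(4) = 0.
Hence σ ∘ τ = [1 2 3 5 4 6 0].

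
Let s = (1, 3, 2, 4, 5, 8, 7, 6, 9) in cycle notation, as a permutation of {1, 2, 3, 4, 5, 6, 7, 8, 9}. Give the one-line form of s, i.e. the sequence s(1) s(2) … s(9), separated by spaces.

3 4 2 5 8 9 6 7 1

Image by image: 1→3, 2→4, 3→2, 4→5, 5→8, 6→9, 7→6, 8→7, 9→1.
So the one-line form is 3 4 2 5 8 9 6 7 1.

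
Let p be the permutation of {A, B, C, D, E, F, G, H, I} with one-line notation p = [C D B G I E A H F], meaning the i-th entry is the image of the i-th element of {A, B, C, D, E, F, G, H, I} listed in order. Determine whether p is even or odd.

even

In disjoint-cycle form the cycle lengths are 5, 3, 1.
A cycle of length ℓ contributes ℓ−1 transpositions, so p is a product of 4 + 2 = 6 transpositions — even.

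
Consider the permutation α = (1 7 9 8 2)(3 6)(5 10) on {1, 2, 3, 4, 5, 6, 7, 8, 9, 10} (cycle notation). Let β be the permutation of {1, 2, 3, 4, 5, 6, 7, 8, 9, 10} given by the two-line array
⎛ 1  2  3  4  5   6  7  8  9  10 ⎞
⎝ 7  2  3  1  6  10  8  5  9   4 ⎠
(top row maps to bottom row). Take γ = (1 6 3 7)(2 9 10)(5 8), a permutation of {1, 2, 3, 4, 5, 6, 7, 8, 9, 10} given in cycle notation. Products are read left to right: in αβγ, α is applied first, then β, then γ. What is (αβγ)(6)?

(αβγ)(6) = γ(β(α(6))). α(6) = 3, then β(3) = 3, then γ(3) = 7, so the result is 7.

7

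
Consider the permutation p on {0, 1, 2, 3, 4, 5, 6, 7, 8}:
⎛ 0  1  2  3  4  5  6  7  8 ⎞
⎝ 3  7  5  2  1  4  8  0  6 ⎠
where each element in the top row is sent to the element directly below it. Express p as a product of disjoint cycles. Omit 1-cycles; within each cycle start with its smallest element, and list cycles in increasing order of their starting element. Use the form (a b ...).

From 0: 0 → 3 → 2 → 5 → 4 → 1 → 7 → 0, closing the cycle (0 3 2 5 4 1 7).
Repeating from the next unused element and collecting all non-trivial cycles gives (0 3 2 5 4 1 7)(6 8).

(0 3 2 5 4 1 7)(6 8)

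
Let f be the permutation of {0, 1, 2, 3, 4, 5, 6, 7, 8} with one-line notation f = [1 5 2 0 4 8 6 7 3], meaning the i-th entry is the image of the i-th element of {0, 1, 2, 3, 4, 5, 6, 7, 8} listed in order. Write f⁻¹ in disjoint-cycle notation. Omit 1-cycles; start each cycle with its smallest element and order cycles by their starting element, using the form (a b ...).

The cycle decomposition of f is (0 1 5 8 3).
Reversing each cycle (and rotating so the smallest element leads) gives f⁻¹ = (0 3 8 5 1).

(0 3 8 5 1)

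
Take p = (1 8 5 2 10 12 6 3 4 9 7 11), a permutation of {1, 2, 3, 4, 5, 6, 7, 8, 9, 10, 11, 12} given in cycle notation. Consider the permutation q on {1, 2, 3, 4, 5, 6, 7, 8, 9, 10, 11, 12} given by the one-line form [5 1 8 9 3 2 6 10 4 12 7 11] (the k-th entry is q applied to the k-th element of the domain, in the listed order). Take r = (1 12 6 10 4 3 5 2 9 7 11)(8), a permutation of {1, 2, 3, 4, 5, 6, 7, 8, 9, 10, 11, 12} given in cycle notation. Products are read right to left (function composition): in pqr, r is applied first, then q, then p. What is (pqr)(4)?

(pqr)(4) = p(q(r(4))). r(4) = 3, then q(3) = 8, then p(8) = 5, so the result is 5.

5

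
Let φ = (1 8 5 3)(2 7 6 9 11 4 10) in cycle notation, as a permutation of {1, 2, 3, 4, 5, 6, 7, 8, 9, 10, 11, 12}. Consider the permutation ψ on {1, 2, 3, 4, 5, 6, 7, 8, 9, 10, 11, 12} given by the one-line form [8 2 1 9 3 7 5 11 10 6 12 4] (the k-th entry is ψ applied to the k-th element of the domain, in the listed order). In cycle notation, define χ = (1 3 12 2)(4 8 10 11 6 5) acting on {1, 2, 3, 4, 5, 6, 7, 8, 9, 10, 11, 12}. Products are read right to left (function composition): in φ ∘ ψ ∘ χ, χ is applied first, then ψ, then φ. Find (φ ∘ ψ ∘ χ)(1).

8

(φ ∘ ψ ∘ χ)(1) = φ(ψ(χ(1))). χ(1) = 3, then ψ(3) = 1, then φ(1) = 8, so the result is 8.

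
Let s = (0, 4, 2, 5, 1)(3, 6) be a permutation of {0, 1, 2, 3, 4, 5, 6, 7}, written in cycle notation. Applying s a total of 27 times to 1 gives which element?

1 lies in the 5-cycle (0, 4, 2, 5, 1).
Since the cycle has length 5, s^27 acts on it the same as s^2 (27 mod 5 = 2).
Advancing 2 steps from 1: 1 → 0 → 4.

4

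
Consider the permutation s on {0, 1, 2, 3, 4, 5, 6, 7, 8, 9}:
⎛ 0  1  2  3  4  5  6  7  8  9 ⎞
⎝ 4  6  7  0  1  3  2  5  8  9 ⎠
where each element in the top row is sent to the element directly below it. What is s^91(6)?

5

Tracing 6 → 2 → … returns to 6 after 8 steps, so 6 lies in an 8-cycle (0 4 1 6 2 7 5 3).
Since the cycle has length 8, s^91 acts on it the same as s^3 (91 mod 8 = 3).
Stepping 3 places around the cycle: 6 → 2 → 7 → 5.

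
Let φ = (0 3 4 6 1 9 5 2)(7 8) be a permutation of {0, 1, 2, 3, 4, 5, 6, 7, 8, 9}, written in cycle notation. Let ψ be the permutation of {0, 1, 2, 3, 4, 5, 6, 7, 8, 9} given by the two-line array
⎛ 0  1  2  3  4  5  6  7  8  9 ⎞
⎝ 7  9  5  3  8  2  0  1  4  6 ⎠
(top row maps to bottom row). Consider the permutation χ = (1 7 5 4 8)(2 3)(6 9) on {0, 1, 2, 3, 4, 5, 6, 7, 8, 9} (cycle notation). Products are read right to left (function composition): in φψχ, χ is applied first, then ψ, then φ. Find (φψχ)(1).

9

Apply the permutations in order: χ(1) = 7, then ψ(7) = 1, then φ(1) = 9. So (φψχ)(1) = 9.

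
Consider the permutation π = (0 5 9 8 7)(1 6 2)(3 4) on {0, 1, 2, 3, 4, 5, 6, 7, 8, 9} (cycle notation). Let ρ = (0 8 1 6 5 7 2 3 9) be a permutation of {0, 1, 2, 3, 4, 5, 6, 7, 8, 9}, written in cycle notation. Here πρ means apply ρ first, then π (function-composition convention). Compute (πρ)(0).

7

ρ(0) = 8, then π(8) = 7; composing gives (πρ)(0) = 7.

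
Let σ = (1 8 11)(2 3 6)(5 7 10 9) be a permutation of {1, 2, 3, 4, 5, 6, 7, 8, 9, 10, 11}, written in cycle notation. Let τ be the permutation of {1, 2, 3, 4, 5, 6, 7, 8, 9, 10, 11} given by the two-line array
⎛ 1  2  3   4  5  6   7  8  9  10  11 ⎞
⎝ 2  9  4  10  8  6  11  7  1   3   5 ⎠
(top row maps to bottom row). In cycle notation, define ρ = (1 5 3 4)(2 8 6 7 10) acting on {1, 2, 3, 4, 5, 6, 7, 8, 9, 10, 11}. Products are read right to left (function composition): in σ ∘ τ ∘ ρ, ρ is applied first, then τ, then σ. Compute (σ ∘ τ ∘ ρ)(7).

6

Apply the permutations in order: ρ(7) = 10, then τ(10) = 3, then σ(3) = 6. So (σ ∘ τ ∘ ρ)(7) = 6.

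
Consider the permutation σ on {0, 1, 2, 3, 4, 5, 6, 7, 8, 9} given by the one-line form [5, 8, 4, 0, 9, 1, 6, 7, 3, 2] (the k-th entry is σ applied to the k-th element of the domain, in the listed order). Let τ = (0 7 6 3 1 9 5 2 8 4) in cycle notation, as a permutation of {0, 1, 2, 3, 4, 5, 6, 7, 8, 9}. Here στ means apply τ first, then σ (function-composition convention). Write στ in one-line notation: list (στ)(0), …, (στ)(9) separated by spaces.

Chase each element through τ then σ: 0 → 7 → 7; 1 → 9 → 2; 2 → 8 → 3; 3 → 1 → 8; 4 → 0 → 5; 5 → 2 → 4; 6 → 3 → 0; 7 → 6 → 6; 8 → 4 → 9; 9 → 5 → 1.
So στ in one-line form is 7 2 3 8 5 4 0 6 9 1.

7 2 3 8 5 4 0 6 9 1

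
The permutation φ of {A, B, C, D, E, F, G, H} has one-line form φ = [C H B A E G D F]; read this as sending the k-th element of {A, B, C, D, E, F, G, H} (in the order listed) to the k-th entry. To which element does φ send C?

C is element number 3 of the domain, and entry number 3 of the one-line form is B, so φ(C) = B.

B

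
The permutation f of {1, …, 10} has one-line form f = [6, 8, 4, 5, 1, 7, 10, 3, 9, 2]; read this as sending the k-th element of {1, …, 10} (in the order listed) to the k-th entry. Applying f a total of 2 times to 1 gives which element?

Tracing 1 → 6 → … returns to 1 after 9 steps, so 1 lies in a 9-cycle (1, 6, 7, 10, 2, 8, 3, 4, 5).
Stepping 2 places around the cycle: 1 → 6 → 7.

7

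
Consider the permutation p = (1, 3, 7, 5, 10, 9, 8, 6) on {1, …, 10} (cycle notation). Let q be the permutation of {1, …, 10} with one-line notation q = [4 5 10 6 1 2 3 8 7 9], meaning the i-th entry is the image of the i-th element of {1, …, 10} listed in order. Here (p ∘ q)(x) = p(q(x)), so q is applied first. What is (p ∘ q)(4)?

q(4) = 6, then p(6) = 1; composing gives (p ∘ q)(4) = 1.

1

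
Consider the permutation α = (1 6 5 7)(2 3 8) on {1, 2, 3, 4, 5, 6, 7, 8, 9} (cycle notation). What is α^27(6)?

1

6 lies in the 4-cycle (1 6 5 7).
Powers repeat with period 4 on this cycle, and 27 mod 4 = 3, so α^27(6) = α^3(6).
Stepping 3 places around the cycle: 6 → 5 → 7 → 1.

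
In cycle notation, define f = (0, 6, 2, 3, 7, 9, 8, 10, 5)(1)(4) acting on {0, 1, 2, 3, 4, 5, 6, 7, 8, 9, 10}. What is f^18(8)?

8 lies in the 9-cycle (0, 6, 2, 3, 7, 9, 8, 10, 5).
Since the cycle has length 9, f^18 acts on it the same as f^0 (18 mod 9 = 0).
So f^18(8) = 8.

8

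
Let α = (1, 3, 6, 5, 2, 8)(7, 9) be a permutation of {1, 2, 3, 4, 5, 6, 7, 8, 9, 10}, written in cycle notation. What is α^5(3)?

3 lies in the 6-cycle (1, 3, 6, 5, 2, 8).
Advancing 5 steps from 3: 3 → 6 → 5 → 2 → 8 → 1.

1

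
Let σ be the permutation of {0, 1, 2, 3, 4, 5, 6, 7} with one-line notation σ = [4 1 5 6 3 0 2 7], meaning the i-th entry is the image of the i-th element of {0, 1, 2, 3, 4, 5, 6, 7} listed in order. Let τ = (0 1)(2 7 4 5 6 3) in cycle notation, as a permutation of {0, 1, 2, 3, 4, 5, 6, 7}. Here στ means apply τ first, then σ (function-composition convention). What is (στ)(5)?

First apply τ: τ(5) = 6, then σ(6) = 2. Thus (στ)(5) = 2.

2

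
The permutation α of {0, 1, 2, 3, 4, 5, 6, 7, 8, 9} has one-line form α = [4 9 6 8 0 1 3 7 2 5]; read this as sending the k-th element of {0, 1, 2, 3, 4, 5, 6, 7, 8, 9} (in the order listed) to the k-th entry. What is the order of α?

12

The disjoint-cycle form of α has cycle lengths 4, 3, 2, 1.
Since disjoint cycles commute, ord(α) = lcm(4, 3, 2) = 12.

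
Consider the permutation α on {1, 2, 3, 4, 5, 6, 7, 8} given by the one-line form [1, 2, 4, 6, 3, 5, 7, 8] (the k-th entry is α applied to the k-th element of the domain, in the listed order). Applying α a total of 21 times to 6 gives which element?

Tracing 6 → 5 → … returns to 6 after 4 steps, so 6 lies in a 4-cycle (3 4 6 5).
Powers repeat with period 4 on this cycle, and 21 mod 4 = 1, so α^21(6) = α^1(6).
Advancing 1 step from 6: 6 → 5.

5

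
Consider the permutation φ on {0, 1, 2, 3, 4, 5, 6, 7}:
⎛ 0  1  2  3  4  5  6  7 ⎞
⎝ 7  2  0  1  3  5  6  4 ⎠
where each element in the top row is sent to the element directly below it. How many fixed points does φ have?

The fixed points (elements with φ(x) = x) are {5, 6}, so there are 2.

2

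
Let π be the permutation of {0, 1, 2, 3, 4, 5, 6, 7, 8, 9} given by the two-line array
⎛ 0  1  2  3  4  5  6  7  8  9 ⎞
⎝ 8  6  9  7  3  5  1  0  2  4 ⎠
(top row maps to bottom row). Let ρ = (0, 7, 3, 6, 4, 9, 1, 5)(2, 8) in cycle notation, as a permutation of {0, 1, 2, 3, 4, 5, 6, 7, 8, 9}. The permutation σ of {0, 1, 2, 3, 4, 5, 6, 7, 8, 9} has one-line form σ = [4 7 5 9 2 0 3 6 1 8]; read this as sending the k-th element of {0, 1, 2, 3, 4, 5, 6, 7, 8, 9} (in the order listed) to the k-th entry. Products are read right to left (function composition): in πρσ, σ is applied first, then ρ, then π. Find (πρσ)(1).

7

Chase 1: σ(1) = 7; ρ(7) = 3; π(3) = 7. Hence (πρσ)(1) = 7.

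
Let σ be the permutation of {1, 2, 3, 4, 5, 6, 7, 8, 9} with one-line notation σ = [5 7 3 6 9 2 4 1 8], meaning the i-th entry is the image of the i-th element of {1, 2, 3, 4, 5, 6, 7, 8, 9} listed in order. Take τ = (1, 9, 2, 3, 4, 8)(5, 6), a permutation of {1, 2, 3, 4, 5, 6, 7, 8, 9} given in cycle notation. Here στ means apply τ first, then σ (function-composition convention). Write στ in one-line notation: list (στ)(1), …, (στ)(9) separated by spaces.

8 3 6 1 2 9 4 5 7

(στ)(x) = σ(τ(x)). Computing each image: σ(τ(1)) = σ(9) = 8, σ(τ(2)) = σ(3) = 3, σ(τ(3)) = σ(4) = 6, σ(τ(4)) = σ(8) = 1, σ(τ(5)) = σ(6) = 2, σ(τ(6)) = σ(5) = 9, σ(τ(7)) = σ(7) = 4, σ(τ(8)) = σ(1) = 5, σ(τ(9)) = σ(2) = 7.
Hence στ = [8 3 6 1 2 9 4 5 7].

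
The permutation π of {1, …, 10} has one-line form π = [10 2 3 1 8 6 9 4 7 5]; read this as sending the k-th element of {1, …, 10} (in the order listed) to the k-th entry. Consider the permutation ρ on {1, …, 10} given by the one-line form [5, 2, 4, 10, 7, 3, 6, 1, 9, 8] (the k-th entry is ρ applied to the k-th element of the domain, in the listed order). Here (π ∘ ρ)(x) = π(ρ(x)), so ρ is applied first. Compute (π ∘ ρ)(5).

9

ρ(5) = 7, then π(7) = 9; composing gives (π ∘ ρ)(5) = 9.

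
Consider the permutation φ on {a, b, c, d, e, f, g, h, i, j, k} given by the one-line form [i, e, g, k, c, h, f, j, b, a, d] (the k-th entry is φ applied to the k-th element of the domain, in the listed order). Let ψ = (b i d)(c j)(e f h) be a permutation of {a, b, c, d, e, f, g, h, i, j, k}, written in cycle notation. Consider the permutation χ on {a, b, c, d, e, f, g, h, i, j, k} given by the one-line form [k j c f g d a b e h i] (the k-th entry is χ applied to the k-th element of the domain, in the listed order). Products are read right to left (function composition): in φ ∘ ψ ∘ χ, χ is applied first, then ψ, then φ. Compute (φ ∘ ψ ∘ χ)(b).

g

(φ ∘ ψ ∘ χ)(b) = φ(ψ(χ(b))). χ(b) = j, then ψ(j) = c, then φ(c) = g, so the result is g.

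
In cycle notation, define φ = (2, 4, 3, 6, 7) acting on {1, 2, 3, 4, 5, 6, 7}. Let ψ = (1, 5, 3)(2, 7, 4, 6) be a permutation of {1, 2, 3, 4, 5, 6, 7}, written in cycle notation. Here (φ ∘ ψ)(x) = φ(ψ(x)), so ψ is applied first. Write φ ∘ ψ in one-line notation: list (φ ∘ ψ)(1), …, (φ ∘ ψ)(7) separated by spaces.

Chase each element through ψ then φ: 1 → 5 → 5; 2 → 7 → 2; 3 → 1 → 1; 4 → 6 → 7; 5 → 3 → 6; 6 → 2 → 4; 7 → 4 → 3.
Collecting the images, φ ∘ ψ = [5 2 1 7 6 4 3].

5 2 1 7 6 4 3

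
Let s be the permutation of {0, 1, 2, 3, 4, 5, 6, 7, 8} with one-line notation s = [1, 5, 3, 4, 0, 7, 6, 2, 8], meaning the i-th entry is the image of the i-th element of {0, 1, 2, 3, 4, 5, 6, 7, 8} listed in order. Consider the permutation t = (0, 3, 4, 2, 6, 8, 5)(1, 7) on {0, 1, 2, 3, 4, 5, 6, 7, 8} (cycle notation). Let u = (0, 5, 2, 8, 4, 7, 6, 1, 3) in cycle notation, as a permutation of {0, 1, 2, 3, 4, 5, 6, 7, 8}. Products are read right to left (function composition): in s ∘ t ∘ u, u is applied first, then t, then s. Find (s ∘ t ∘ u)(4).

Apply the permutations in order: u(4) = 7, then t(7) = 1, then s(1) = 5. So (s ∘ t ∘ u)(4) = 5.

5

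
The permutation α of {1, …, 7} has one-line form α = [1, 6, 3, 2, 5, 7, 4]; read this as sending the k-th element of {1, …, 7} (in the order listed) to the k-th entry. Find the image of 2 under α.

6

2 is element number 2 of the domain, and entry number 2 of the one-line form is 6, so α(2) = 6.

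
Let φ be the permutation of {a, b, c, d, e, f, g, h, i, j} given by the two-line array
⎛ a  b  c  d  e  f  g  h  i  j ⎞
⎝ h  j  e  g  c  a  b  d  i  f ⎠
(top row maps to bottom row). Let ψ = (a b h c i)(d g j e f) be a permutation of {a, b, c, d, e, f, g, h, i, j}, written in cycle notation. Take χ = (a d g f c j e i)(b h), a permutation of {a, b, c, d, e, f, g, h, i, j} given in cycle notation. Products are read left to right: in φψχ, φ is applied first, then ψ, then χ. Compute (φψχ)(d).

Apply the permutations in order: φ(d) = g, then ψ(g) = j, then χ(j) = e. So (φψχ)(d) = e.

e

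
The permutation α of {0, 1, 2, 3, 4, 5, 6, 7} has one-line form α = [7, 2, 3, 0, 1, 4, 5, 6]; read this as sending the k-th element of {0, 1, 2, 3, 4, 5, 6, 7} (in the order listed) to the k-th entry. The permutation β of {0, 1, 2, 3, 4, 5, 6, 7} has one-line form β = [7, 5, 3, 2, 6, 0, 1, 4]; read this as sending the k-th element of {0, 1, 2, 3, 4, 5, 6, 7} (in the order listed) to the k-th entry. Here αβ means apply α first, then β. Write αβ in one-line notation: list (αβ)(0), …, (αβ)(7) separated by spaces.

Chase each element through α then β: 0 → 7 → 4; 1 → 2 → 3; 2 → 3 → 2; 3 → 0 → 7; 4 → 1 → 5; 5 → 4 → 6; 6 → 5 → 0; 7 → 6 → 1.
So αβ in one-line form is 4 3 2 7 5 6 0 1.

4 3 2 7 5 6 0 1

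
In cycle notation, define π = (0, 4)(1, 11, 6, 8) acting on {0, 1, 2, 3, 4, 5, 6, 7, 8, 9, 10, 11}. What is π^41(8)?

8 lies in the 4-cycle (1, 11, 6, 8).
On a 4-cycle, π^4 is the identity, so π^41 = π^1 there (41 ≡ 1 mod 4).
Advancing 1 step from 8: 8 → 1.

1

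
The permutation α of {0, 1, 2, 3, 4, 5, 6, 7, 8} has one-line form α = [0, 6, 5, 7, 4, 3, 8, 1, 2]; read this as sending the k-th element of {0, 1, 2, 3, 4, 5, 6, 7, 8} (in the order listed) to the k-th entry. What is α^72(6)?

2

Tracing 6 → 8 → … returns to 6 after 7 steps, so 6 lies in a 7-cycle (1, 6, 8, 2, 5, 3, 7).
Since the cycle has length 7, α^72 acts on it the same as α^2 (72 mod 7 = 2).
Advancing 2 steps from 6: 6 → 8 → 2.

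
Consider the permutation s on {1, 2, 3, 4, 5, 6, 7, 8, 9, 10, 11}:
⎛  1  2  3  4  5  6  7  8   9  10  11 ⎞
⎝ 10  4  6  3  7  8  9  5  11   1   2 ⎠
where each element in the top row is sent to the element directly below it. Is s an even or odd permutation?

odd

In disjoint-cycle form the cycle lengths are 9, 2.
A cycle is odd iff its length is even; s has 1 even-length cycle, so sgn(s) = (−1)^1 and s is odd.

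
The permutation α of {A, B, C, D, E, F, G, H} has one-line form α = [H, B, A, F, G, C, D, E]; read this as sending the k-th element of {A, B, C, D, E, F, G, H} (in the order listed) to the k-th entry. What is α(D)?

D is element number 4 of the domain, and entry number 4 of the one-line form is F, so α(D) = F.

F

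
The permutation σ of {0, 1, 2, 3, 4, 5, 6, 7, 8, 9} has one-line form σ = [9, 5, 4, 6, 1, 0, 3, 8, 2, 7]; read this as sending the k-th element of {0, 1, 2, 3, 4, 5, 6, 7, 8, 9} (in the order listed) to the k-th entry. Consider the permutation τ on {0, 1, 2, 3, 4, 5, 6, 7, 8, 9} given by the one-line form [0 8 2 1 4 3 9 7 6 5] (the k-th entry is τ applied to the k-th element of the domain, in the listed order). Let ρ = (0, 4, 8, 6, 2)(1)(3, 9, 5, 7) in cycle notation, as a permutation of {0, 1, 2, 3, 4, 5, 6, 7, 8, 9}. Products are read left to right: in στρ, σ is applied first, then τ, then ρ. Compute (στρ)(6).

Chase 6: σ(6) = 3; τ(3) = 1; ρ(1) = 1. Hence (στρ)(6) = 1.

1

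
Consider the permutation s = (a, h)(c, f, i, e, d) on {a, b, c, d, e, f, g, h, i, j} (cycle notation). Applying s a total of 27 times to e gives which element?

e lies in the 5-cycle (c, f, i, e, d).
Since the cycle has length 5, s^27 acts on it the same as s^2 (27 mod 5 = 2).
Advancing 2 steps from e: e → d → c.

c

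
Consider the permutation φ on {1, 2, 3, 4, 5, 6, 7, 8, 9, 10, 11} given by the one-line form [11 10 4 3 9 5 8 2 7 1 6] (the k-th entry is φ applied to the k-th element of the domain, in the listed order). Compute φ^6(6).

Tracing 6 → 5 → … returns to 6 after 9 steps, so 6 lies in a 9-cycle (1 11 6 5 9 7 8 2 10).
Stepping 6 places around the cycle: 6 → 5 → 9 → 7 → 8 → 2 → 10.

10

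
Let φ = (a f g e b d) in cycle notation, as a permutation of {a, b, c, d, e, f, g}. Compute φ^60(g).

g

g lies in the 6-cycle (a f g e b d).
Since the cycle has length 6, φ^60 acts on it the same as φ^0 (60 mod 6 = 0).
So φ^60(g) = g.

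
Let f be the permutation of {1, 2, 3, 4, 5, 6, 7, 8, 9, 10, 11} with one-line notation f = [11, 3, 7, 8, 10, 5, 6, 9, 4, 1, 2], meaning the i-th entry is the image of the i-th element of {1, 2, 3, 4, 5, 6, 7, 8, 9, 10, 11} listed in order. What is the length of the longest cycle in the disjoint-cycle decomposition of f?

8

Decomposing into disjoint cycles gives (1, 11, 2, 3, 7, 6, 5, 10)(4, 8, 9); the longest has length 8.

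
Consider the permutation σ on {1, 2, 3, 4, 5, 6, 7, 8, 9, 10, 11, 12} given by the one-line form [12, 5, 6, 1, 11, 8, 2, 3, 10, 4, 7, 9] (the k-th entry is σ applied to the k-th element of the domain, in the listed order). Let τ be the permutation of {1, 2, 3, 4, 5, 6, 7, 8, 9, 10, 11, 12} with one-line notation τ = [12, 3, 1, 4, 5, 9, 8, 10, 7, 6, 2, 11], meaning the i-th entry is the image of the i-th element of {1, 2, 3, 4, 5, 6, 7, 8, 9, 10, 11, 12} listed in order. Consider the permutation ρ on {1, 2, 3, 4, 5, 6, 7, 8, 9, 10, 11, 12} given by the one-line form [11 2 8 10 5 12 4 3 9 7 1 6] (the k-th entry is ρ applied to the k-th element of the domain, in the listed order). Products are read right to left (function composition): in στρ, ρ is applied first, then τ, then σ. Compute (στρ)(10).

3

(στρ)(10) = σ(τ(ρ(10))). ρ(10) = 7, then τ(7) = 8, then σ(8) = 3, so the result is 3.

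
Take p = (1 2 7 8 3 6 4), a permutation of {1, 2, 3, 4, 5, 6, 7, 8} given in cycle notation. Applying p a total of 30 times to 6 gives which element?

1

6 lies in the 7-cycle (1 2 7 8 3 6 4).
Powers repeat with period 7 on this cycle, and 30 mod 7 = 2, so p^30(6) = p^2(6).
Advancing 2 steps from 6: 6 → 4 → 1.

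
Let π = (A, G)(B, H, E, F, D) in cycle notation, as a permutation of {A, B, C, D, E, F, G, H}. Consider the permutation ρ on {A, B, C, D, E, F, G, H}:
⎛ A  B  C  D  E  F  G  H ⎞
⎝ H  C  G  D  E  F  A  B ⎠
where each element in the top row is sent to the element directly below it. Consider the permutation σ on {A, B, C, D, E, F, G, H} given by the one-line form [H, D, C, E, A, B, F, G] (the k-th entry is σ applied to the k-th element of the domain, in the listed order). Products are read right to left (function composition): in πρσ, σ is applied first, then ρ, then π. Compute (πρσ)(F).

C

Apply the permutations in order: σ(F) = B, then ρ(B) = C, then π(C) = C. So (πρσ)(F) = C.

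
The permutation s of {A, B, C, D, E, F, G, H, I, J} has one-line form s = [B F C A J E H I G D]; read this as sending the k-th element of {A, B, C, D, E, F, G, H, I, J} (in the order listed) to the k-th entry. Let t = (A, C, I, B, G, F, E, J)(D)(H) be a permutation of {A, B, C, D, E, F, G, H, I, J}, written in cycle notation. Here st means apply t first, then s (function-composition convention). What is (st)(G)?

E

First apply t: t(G) = F, then s(F) = E. Thus (st)(G) = E.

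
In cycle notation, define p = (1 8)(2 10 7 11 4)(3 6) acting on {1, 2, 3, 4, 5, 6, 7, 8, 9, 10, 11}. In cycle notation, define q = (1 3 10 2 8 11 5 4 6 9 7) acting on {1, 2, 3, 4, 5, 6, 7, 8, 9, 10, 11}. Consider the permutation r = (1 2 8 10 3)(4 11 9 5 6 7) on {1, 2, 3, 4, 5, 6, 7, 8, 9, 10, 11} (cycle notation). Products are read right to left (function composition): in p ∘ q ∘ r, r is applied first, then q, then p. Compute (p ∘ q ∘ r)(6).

Chase 6: r(6) = 7; q(7) = 1; p(1) = 8. Hence (p ∘ q ∘ r)(6) = 8.

8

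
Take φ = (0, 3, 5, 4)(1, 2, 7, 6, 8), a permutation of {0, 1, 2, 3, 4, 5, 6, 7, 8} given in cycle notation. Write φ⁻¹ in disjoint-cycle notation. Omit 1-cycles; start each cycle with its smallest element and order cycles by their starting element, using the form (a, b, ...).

(0, 4, 5, 3)(1, 8, 6, 7, 2)

Inverting a permutation written in cycle notation just reverses the order within every cycle.
Reversing each cycle of φ and rotating so the smallest element leads gives (0, 4, 5, 3)(1, 8, 6, 7, 2).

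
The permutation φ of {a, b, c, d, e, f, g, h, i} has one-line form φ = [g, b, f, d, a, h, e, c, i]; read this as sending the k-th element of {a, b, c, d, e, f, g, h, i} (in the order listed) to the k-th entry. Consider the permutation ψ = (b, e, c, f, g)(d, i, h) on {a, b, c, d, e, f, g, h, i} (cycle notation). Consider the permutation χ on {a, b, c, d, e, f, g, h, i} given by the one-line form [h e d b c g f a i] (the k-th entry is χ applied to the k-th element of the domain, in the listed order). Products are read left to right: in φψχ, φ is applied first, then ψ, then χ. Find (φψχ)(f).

Apply the permutations in order: φ(f) = h, then ψ(h) = d, then χ(d) = b. So (φψχ)(f) = b.

b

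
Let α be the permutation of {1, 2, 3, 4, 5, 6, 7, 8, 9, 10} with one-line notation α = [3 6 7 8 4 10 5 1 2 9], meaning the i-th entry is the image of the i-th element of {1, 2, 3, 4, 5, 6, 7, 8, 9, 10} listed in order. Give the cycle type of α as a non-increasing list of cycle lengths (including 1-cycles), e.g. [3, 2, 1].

[6, 4]

The disjoint cycles are (1 3 7 5 4 8)(2 6 10 9), with lengths 6, 4 in non-increasing order.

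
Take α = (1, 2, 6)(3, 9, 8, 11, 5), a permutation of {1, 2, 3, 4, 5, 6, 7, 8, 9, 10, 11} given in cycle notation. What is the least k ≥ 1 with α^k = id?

The cycle type of α is (5, 3, 1, 1, 1).
The order of α is the least common multiple of its cycle lengths: lcm(5, 3) = 15.

15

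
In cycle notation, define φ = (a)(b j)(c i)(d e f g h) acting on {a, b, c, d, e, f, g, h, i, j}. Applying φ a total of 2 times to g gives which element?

d

g lies in the 5-cycle (d e f g h).
Stepping 2 places around the cycle: g → h → d.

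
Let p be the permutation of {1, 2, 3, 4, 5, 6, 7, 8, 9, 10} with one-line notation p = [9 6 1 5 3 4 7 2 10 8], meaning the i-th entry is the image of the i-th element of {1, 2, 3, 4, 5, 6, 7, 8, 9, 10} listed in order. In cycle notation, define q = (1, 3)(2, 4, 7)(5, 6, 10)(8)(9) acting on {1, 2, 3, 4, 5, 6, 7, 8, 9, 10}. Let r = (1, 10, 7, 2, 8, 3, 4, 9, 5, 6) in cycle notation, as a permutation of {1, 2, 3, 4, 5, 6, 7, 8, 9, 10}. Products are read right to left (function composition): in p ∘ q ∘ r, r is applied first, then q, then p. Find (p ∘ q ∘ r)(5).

8

Chase 5: r(5) = 6; q(6) = 10; p(10) = 8. Hence (p ∘ q ∘ r)(5) = 8.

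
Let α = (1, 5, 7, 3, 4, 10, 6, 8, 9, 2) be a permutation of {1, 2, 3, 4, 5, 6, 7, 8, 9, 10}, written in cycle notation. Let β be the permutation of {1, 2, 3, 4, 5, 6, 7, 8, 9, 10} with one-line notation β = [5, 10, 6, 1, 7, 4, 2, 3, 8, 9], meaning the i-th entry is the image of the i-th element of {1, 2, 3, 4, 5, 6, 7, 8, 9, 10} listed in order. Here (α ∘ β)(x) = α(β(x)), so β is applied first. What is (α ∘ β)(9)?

(α ∘ β)(9) = α(β(9)). β(9) = 8, then α(8) = 9. So (α ∘ β)(9) = 9.

9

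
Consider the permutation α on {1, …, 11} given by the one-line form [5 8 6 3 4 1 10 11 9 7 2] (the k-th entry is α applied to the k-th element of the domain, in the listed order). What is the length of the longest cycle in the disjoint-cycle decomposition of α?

5

Decomposing into disjoint cycles gives (1 5 4 3 6)(2 8 11)(7 10); the longest has length 5.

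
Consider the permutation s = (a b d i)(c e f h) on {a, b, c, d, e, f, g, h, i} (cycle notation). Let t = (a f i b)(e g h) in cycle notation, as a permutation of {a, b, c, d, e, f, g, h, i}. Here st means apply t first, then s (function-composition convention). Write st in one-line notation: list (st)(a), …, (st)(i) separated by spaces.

h b e i g a c f d

For each element, apply t then s: a → f → h; b → a → b; c → c → e; d → d → i; e → g → g; f → i → a; g → h → c; h → e → f; i → b → d.
Collecting the images, st = [h b e i g a c f d].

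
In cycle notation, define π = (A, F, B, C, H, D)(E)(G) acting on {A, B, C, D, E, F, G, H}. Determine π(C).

H

Within (A, F, B, C, H, D), C ↦ H.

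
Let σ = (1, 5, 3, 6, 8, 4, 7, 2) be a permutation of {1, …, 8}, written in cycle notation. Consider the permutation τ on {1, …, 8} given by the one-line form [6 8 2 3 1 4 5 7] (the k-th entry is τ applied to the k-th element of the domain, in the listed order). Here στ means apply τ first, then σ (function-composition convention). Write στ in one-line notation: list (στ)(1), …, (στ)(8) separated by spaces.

8 4 1 6 5 7 3 2

(στ)(x) = σ(τ(x)). Computing each image: σ(τ(1)) = σ(6) = 8, σ(τ(2)) = σ(8) = 4, σ(τ(3)) = σ(2) = 1, σ(τ(4)) = σ(3) = 6, σ(τ(5)) = σ(1) = 5, σ(τ(6)) = σ(4) = 7, σ(τ(7)) = σ(5) = 3, σ(τ(8)) = σ(7) = 2.
Hence στ = [8 4 1 6 5 7 3 2].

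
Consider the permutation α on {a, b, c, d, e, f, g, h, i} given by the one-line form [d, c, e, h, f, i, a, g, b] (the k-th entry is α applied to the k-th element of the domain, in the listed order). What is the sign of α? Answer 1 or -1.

-1

In disjoint-cycle form the cycle lengths are 5, 4.
A cycle is odd iff its length is even; α has 1 even-length cycle, so sgn(α) = (−1)^1 and α is odd.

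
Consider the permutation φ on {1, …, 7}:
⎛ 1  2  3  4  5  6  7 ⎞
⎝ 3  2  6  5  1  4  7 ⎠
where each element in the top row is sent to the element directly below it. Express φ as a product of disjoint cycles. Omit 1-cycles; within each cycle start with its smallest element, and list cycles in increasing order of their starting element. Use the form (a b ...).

(1 3 6 4 5)

Iterating φ from 1 gives 1 → 3 → 6 → 4 → 5 → 1; that is the 5-cycle (1 3 6 4 5).
Continuing from each remaining unvisited element yields (1 3 6 4 5).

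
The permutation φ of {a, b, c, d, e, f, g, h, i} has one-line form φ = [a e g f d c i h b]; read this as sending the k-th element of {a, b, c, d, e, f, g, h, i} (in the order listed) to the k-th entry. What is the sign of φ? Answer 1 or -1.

1

In disjoint-cycle form the cycle lengths are 7, 1, 1.
A cycle of length ℓ contributes ℓ−1 transpositions, so φ is a product of 6 transpositions — even.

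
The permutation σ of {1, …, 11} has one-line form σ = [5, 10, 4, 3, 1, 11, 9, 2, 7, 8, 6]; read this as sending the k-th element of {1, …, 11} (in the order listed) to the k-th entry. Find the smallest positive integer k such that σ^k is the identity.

6

Writing σ as disjoint cycles, the cycle lengths are 3, 2, 2, 2, 2.
The order of σ is the least common multiple of its cycle lengths: lcm(3, 2, 2, 2, 2) = 6.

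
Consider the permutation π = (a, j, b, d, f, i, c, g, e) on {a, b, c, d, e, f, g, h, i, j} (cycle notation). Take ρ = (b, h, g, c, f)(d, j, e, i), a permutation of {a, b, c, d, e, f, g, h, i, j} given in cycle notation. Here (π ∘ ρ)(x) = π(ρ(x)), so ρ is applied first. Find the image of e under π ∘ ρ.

c

ρ(e) = i, then π(i) = c; composing gives (π ∘ ρ)(e) = c.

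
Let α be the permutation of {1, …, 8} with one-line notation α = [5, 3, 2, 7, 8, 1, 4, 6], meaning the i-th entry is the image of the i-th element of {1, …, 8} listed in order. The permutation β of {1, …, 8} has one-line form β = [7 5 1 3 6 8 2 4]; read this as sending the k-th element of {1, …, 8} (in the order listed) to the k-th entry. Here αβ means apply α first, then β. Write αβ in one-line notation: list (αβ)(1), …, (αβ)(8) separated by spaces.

6 1 5 2 4 7 3 8

For each element, apply α then β: 1 → 5 → 6; 2 → 3 → 1; 3 → 2 → 5; 4 → 7 → 2; 5 → 8 → 4; 6 → 1 → 7; 7 → 4 → 3; 8 → 6 → 8.
So αβ in one-line form is 6 1 5 2 4 7 3 8.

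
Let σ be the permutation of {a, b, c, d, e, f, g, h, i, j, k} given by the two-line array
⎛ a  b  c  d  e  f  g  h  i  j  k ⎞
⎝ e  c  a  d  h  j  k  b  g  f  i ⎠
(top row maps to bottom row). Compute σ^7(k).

Tracing k → i → … returns to k after 3 steps, so k lies in a 3-cycle (g k i).
On a 3-cycle, σ^3 is the identity, so σ^7 = σ^1 there (7 ≡ 1 mod 3).
Stepping 1 place around the cycle: k → i.

i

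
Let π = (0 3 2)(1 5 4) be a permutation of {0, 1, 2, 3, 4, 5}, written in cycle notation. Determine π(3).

2

3 appears in (0 3 2); the next entry (wrapping around) is 2.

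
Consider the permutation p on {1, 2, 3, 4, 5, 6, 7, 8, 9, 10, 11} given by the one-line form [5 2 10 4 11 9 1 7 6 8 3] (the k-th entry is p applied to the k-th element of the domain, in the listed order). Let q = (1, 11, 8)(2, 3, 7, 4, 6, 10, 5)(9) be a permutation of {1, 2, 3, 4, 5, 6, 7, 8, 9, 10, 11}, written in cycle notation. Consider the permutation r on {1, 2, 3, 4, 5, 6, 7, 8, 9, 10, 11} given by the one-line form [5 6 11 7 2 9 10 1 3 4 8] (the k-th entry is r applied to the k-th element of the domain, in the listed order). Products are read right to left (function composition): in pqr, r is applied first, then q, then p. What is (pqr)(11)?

(pqr)(11) = p(q(r(11))). r(11) = 8, then q(8) = 1, then p(1) = 5, so the result is 5.

5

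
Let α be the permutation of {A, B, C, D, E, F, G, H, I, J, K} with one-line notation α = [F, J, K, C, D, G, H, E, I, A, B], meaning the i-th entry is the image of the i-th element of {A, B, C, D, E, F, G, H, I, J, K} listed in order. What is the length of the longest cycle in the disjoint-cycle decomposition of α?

Decomposing into disjoint cycles gives (A F G H E D C K B J); the longest has length 10.

10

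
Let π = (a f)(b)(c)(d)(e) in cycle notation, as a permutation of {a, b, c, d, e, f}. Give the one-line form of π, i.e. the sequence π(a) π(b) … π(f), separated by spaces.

Each element maps to the next entry in its cycle (wrapping to the front): a↦f, b↦b, c↦c, d↦d, e↦e, f↦a.
Listing these in domain order gives f b c d e a.

f b c d e a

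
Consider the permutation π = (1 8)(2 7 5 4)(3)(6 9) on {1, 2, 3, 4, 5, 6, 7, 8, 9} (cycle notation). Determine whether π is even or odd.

odd

The cycle lengths are 4, 2, 2, 1.
A cycle of length ℓ contributes ℓ−1 transpositions, so π is a product of 3 + 1 + 1 = 5 transpositions — odd.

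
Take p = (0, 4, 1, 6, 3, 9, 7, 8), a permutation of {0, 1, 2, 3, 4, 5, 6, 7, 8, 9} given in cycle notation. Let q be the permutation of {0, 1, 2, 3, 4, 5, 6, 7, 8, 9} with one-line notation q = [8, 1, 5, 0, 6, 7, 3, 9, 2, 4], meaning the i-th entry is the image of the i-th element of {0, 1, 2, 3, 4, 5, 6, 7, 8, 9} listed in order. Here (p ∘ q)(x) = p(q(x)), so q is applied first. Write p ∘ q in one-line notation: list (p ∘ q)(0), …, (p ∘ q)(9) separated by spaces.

0 6 5 4 3 8 9 7 2 1

For each element, apply q then p: 0 → 8 → 0; 1 → 1 → 6; 2 → 5 → 5; 3 → 0 → 4; 4 → 6 → 3; 5 → 7 → 8; 6 → 3 → 9; 7 → 9 → 7; 8 → 2 → 2; 9 → 4 → 1.
Collecting the images, p ∘ q = [0 6 5 4 3 8 9 7 2 1].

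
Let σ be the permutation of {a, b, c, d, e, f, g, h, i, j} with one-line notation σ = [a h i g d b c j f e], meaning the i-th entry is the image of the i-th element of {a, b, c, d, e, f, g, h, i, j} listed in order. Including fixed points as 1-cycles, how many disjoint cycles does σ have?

2

The cycle decomposition is (a)(b h j e d g c i f), which has 2 cycles (counting 1-cycles).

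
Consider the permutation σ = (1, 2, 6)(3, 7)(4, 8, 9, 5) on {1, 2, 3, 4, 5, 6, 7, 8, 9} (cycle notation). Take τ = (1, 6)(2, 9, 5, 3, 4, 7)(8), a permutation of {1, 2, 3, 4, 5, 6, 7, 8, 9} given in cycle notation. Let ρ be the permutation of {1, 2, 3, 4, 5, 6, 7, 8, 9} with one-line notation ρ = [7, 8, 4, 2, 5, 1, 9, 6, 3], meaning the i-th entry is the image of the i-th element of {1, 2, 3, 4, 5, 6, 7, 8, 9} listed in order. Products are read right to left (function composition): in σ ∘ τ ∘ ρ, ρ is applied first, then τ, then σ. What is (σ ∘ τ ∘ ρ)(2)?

9

Apply the permutations in order: ρ(2) = 8, then τ(8) = 8, then σ(8) = 9. So (σ ∘ τ ∘ ρ)(2) = 9.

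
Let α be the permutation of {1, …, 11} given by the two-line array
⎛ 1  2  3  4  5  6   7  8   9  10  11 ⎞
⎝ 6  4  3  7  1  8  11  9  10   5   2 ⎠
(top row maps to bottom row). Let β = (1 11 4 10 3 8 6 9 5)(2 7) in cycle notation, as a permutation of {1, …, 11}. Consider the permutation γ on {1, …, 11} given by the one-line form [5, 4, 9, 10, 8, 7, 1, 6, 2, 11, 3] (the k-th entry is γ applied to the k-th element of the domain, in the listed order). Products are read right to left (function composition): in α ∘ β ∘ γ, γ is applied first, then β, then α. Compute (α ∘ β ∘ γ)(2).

5

(α ∘ β ∘ γ)(2) = α(β(γ(2))). γ(2) = 4, then β(4) = 10, then α(10) = 5, so the result is 5.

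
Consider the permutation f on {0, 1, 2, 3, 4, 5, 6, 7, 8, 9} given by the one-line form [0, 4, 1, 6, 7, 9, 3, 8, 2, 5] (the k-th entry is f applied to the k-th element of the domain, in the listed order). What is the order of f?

Writing f as disjoint cycles, the cycle lengths are 5, 2, 2, 1.
Since disjoint cycles commute, ord(f) = lcm(5, 2, 2) = 10.

10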